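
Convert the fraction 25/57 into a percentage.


Percentage = (part / whole) × 100
= (25 / 57) × 100
≈ 43.86%

43.86%


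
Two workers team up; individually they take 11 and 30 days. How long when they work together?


Rate of A = 1/11 per day
Rate of B = 1/30 per day
Combined rate = 1/11 + 1/30 = 41/330 ≈ 0.1242 per day
Days = 1 / combined rate = 330/41
≈ 8.05 days

8.05 days


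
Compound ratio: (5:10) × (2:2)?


Compound ratio = (5×2) : (10×2)
= 10:20
GCD = 10
= 1:2

1:2


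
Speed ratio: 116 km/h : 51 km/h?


Ratio = 116:51
GCD = 1
Simplified = 116:51
Time ratio (same distance) = 51:116
Speed ratio = 116:51

116:51


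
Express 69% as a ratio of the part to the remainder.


69% means 69 parts out of 100; remainder = 31
Part : remainder = 69:31
GCD = 1
= 69:31

69:31


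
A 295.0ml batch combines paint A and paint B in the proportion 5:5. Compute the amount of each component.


Total parts = 5 + 5 = 10
paint A: 295.0 × 5/10 = 147.5ml
paint B: 295.0 × 5/10 = 147.5ml
= 147.5ml and 147.5ml

147.5ml and 147.5ml


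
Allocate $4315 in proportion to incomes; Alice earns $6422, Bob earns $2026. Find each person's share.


Total income = 6422 + 2026 = $8448
Alice: $4315 × 6422/8448 = $3280.18
Bob: $4315 × 2026/8448 = $1034.82
= Alice: $3280.18, Bob: $1034.82

Alice: $3280.18, Bob: $1034.82


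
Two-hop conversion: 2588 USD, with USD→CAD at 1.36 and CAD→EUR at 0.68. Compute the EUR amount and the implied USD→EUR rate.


Step 1: 2588 USD × 1.36 = 3519.68 CAD
Step 2: 3519.68 CAD × 0.68 = 2393.38 EUR
Implied rate USD→EUR = 1.36 × 0.68 = 0.9248
= 2393.38 EUR; implied rate 0.9248 EUR/USD

2393.38 EUR; implied rate 0.9248 EUR/USD


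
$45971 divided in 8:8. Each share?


Total parts = 8 + 8 = 16
Part 1: 45971 × 8/16 = 22985.50
Part 2: 45971 × 8/16 = 22985.50
= Part 1: $22985.50, Part 2: $22985.50

Part 1: $22985.50, Part 2: $22985.50


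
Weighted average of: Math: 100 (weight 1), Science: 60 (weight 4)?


Numerator = 100×1 + 60×4
= 100 + 240
= 340
Total weight = 5
Weighted avg = 340/5
= 68.00

68.00


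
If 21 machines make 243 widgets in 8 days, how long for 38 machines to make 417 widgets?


Days ∝ work / workers, so d₂ = d₁ × (m₁/m₂) × (w₂/w₁)
Workers factor (inverse): 21/38 ≈ 0.5526
Work factor (direct): 417/243 ≈ 1.7160
d₂ = 8 × 21/38 × 417/243 = (8 × 21 × 417) / (38 × 243) = 70056/9234
≈ 7.59 days

7.59 days


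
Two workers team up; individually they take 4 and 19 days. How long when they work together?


Rate of A = 1/4 per day
Rate of B = 1/19 per day
Combined rate = 1/4 + 1/19 = 23/76 ≈ 0.3026 per day
Days = 1 / combined rate = 76/23
≈ 3.30 days

3.30 days


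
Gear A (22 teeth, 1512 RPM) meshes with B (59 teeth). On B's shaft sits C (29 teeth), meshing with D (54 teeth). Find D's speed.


Stage 1: RPM_B = RPM_A × t_A/t_B = 1512 × 22/59 = 33264/59 ≈ 563.80
B and C share a shaft → RPM_C = RPM_B
Stage 2: RPM_D = RPM_C × t_C/t_D = RPM_A × (t_A×t_C)/(t_B×t_D)
Overall ratio = (22×29)/(59×54) = 638/3186
RPM_D = 1512 × 638/3186 = 964656/3186
≈ 302.78 RPM

302.78 RPM


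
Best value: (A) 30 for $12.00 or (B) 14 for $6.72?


Deal A: $12.00/30 = $0.4000/unit
Deal B: $6.72/14 = $0.4800/unit
A is cheaper per unit
= Deal A

Deal A


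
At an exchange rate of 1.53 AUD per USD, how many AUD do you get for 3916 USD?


Amount × rate = 3916 × 1.53
= 5991.48 AUD

5991.48 AUD


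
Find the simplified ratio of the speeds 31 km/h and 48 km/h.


Ratio = 31:48
GCD = 1
Simplified = 31:48
Time ratio (same distance) = 48:31
Speed ratio = 31:48

31:48


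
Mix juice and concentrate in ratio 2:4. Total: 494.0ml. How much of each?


Total parts = 2 + 4 = 6
juice: 494.0 × 2/6 = 164.7ml
concentrate: 494.0 × 4/6 = 329.3ml
= 164.7ml and 329.3ml

164.7ml and 329.3ml


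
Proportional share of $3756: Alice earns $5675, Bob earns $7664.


Total income = 5675 + 7664 = $13339
Alice: $3756 × 5675/13339 = $1597.97
Bob: $3756 × 7664/13339 = $2158.03
= Alice: $1597.97, Bob: $2158.03

Alice: $1597.97, Bob: $2158.03


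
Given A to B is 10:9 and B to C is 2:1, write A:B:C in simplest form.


Match B: multiply A:B by 2 → 20:18
Multiply B:C by 9 → 18:9
Combined: 20:18:9
GCD = 1
= 20:18:9

20:18:9


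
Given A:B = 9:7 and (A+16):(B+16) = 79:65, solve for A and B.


Let A = 9k, B = 7k.
(9k + 16) / (7k + 16) = 79/65
Cross-multiply: 65(9k + 16) = 79(7k + 16)
585k + 1040 = 553k + 1264
585k - 553k = 1264 - 1040
32k = 224
k = 224/32 = 7
A = 9×7 = 63, B = 7×7 = 49
= A = 63, B = 49

A = 63, B = 49


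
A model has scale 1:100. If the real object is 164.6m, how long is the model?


Model size = real / scale
= 164.6 / 100
= 1.6460 m

1.6460 m


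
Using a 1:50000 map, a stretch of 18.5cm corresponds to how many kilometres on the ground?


Real distance = map distance × scale
= 18.5cm × 50000
= 925000 cm = 9250.0 m
= 9.250 km

9.250 km


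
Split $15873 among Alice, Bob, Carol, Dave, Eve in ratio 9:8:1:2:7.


Total parts = 9 + 8 + 1 + 2 + 7 = 27
Alice: 15873 × 9/27 = 5291.00
Bob: 15873 × 8/27 = 4703.11
Carol: 15873 × 1/27 = 587.89
Dave: 15873 × 2/27 = 1175.78
Eve: 15873 × 7/27 = 4115.22
= Alice: $5291.00, Bob: $4703.11, Carol: $587.89, Dave: $1175.78, Eve: $4115.22

Alice: $5291.00, Bob: $4703.11, Carol: $587.89, Dave: $1175.78, Eve: $4115.22


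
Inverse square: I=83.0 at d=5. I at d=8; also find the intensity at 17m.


I₁d₁² = I₂d₂²
I at 8m = 83.0 × (5/8)² = 83.0 × 25/64 = 2075/64 ≈ 32.4219
I at 17m = 83.0 × (5/17)² = 83.0 × 25/289 = 2075/289 ≈ 7.1799
= 32.4219 and 7.1799

32.4219 and 7.1799


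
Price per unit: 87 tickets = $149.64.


Unit rate = total / quantity
= 149.64 / 87
= $1.72 per unit

$1.72 per unit


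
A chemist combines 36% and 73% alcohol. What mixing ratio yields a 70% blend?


Let x parts of 36% mix with y parts of 73%.
36x + 73y = 70(x + y)
36x + 73y = 70x + 70y
x(36 - 70) = y(70 - 73)
x/y = (73 - 70)/(70 - 36) = 3/34
Simplify: 3:34
= 3:34

3:34


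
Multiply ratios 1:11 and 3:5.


Compound ratio = (1×3) : (11×5)
= 3:55
GCD = 1
= 3:55

3:55


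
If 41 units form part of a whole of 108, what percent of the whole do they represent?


Percentage = (part / whole) × 100
= (41 / 108) × 100
≈ 37.96%

37.96%


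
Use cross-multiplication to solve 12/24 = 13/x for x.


Cross multiply: 12 × x = 24 × 13
12x = 312
x = 312 / 12
= 26.00

26.00


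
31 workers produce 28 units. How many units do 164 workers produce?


Direct proportion: y/x = constant
k = 28/31 ≈ 0.9032
y₂ = k × 164 = 28 × 164 / 31 = 4592/31
≈ 148.13

148.13


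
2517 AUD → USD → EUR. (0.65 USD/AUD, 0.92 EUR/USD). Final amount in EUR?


Step 1: 2517 AUD × 0.65 = 1636.05 USD
Step 2: 1636.05 USD × 0.92 = 1505.17 EUR
Implied rate AUD→EUR = 0.65 × 0.92 = 0.5980
= 1505.17 EUR

1505.17 EUR


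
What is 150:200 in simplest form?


GCD(150, 200) = 50
150/50 : 200/50
= 3:4

3:4


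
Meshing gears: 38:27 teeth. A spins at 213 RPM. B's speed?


Gear ratio = 38:27 = 38:27
RPM_B = RPM_A × (teeth_A / teeth_B)
= 213 × (38/27)
= 299.8 RPM

299.8 RPM


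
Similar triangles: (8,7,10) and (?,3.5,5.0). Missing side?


Scale factor = 3.5/7 = 0.5
Missing side = 8 × 0.5
= 4.0

4.0


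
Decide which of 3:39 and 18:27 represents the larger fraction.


3/39 = 0.0769
18/27 = 0.6667
0.0769 < 0.6667, so 3:39 is less
= 18:27

18:27


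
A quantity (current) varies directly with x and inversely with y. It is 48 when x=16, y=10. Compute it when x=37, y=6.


z = k·x/y
Solve for k using the known point: k = z·y/x = 48×10/16 = 480/16 = 30.0000
Now evaluate at x=37, y=6:
z = k × 37 / 6 = (480 × 37) / (16 × 6) = 17760/96
= 185.0000

185.0000


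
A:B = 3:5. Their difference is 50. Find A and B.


Let A = 3k, B = 5k.
5k - 3k = 50
2k = 50 → k = 50/2 = 25
A = 3×25 = 75, B = 5×25 = 125
= A = 75, B = 125

A = 75, B = 125


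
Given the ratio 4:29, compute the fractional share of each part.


Total parts = 4 + 29 = 33
First part: 4/33 = 4/33
Second part: 29/33 = 29/33
= 4/33 and 29/33

4/33 and 29/33


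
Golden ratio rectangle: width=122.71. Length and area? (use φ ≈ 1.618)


φ = (1 + √5) / 2 ≈ 1.618
Length = width × φ = 122.71 × 1.618 = 198.54478
≈ 198.54
Area = width × length = 122.71 × 198.54478 = 24363.4299538 ≈ 24363.43
= Length: 198.54, Area: 24363.43

Length: 198.54, Area: 24363.43


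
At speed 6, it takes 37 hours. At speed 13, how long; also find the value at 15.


Inverse proportion: x × y = constant
k = 6 × 37 = 222
At x=13: k/13 = 17.08
At x=15: k/15 = 14.80
= 17.08 and 14.80

17.08 and 14.80


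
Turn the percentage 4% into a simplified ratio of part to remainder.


4% means 4 parts out of 100; remainder = 96
Part : remainder = 4:96
GCD = 4
= 1:24

1:24


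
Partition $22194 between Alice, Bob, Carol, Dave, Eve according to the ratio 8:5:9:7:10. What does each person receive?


Total parts = 8 + 5 + 9 + 7 + 10 = 39
Alice: 22194 × 8/39 = 4552.62
Bob: 22194 × 5/39 = 2845.38
Carol: 22194 × 9/39 = 5121.69
Dave: 22194 × 7/39 = 3983.54
Eve: 22194 × 10/39 = 5690.77
= Alice: $4552.62, Bob: $2845.38, Carol: $5121.69, Dave: $3983.54, Eve: $5690.77

Alice: $4552.62, Bob: $2845.38, Carol: $5121.69, Dave: $3983.54, Eve: $5690.77


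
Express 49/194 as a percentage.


Percentage = (part / whole) × 100
= (49 / 194) × 100
≈ 25.26%

25.26%


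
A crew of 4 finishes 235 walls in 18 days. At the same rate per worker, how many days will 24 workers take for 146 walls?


Days ∝ work / workers, so d₂ = d₁ × (m₁/m₂) × (w₂/w₁)
Workers factor (inverse): 4/24 ≈ 0.1667
Work factor (direct): 146/235 ≈ 0.6213
d₂ = 18 × 4/24 × 146/235 = (18 × 4 × 146) / (24 × 235) = 10512/5640
≈ 1.86 days

1.86 days


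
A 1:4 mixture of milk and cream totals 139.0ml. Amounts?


Total parts = 1 + 4 = 5
milk: 139.0 × 1/5 = 27.8ml
cream: 139.0 × 4/5 = 111.2ml
= 27.8ml and 111.2ml

27.8ml and 111.2ml


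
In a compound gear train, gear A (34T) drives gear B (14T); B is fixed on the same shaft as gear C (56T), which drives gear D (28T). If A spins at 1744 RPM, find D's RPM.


Stage 1: RPM_B = RPM_A × t_A/t_B = 1744 × 34/14 = 59296/14 ≈ 4235.43
B and C share a shaft → RPM_C = RPM_B
Stage 2: RPM_D = RPM_C × t_C/t_D = RPM_A × (t_A×t_C)/(t_B×t_D)
Overall ratio = (34×56)/(14×28) = 1904/392
RPM_D = 1744 × 1904/392 = 3320576/392
≈ 8470.86 RPM

8470.86 RPM


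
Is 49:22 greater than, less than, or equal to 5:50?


49/22 = 2.2273
5/50 = 0.1000
2.2273 > 0.1000, so 49:22 is greater
= greater than

greater than


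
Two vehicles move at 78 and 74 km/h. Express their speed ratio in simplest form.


Ratio = 78:74
GCD = 2
Simplified = 39:37
Time ratio (same distance) = 37:39
Speed ratio = 39:37

39:37


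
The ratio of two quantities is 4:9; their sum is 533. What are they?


Let A = 4k, B = 9k.
4k + 9k = 533
13k = 533 → k = 533/13 = 41
A = 4×41 = 164, B = 9×41 = 369
= A = 164, B = 369

A = 164, B = 369


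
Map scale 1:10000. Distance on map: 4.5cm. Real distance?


Real distance = map distance × scale
= 4.5cm × 10000
= 45000 cm = 450.0 m
= 0.450 km

0.450 km


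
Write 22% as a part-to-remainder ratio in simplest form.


22% means 22 parts out of 100; remainder = 78
Part : remainder = 22:78
GCD = 2
= 11:39

11:39


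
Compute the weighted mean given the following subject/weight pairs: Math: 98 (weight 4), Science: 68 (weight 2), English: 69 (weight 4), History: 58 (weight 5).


Numerator = 98×4 + 68×2 + 69×4 + 58×5
= 392 + 136 + 276 + 290
= 1094
Total weight = 15
Weighted avg = 1094/15
= 72.93

72.93


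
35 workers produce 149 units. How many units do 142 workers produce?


Direct proportion: y/x = constant
k = 149/35 ≈ 4.2571
y₂ = k × 142 = 149 × 142 / 35 = 21158/35
≈ 604.51

604.51


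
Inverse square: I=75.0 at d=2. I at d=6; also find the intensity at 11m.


I₁d₁² = I₂d₂²
I at 6m = 75.0 × (2/6)² = 75.0 × 4/36 = 300/36 ≈ 8.3333
I at 11m = 75.0 × (2/11)² = 75.0 × 4/121 = 300/121 ≈ 2.4793
= 8.3333 and 2.4793

8.3333 and 2.4793


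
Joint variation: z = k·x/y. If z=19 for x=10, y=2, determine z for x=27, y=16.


z = k·x/y
Solve for k using the known point: k = z·y/x = 19×2/10 = 38/10 = 3.8000
Now evaluate at x=27, y=16:
z = k × 27 / 16 = (38 × 27) / (10 × 16) = 1026/160
= 6.4125

6.4125


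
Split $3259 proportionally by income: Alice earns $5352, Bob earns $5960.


Total income = 5352 + 5960 = $11312
Alice: $3259 × 5352/11312 = $1541.92
Bob: $3259 × 5960/11312 = $1717.08
= Alice: $1541.92, Bob: $1717.08

Alice: $1541.92, Bob: $1717.08


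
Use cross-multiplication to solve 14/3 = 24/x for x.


Cross multiply: 14 × x = 3 × 24
14x = 72
x = 72 / 14
= 5.14

5.14


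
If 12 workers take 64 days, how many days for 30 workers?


Inverse proportion: x × y = constant
k = 12 × 64 = 768
y₂ = k / 30 = 768 / 30
= 25.60

25.60


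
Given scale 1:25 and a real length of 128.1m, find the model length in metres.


Model size = real / scale
= 128.1 / 25
= 5.1240 m

5.1240 m


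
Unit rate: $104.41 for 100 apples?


Unit rate = total / quantity
= 104.41 / 100
= $1.04 per unit

$1.04 per unit


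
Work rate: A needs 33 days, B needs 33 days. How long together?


Rate of A = 1/33 per day
Rate of B = 1/33 per day
Combined rate = 1/33 + 1/33 = 66/1089 ≈ 0.0606 per day
Days = 1 / combined rate = 1089/66
= 16.50 days

16.50 days


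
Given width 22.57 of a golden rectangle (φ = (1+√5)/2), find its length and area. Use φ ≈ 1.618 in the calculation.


φ = (1 + √5) / 2 ≈ 1.618
Length = width × φ = 22.57 × 1.618 = 36.51826
≈ 36.52
Area = width × length = 22.57 × 36.51826 = 824.2171282 ≈ 824.22
= Length: 36.52, Area: 824.22

Length: 36.52, Area: 824.22


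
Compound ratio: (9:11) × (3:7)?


Compound ratio = (9×3) : (11×7)
= 27:77
GCD = 1
= 27:77

27:77


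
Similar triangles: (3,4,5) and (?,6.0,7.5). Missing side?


Scale factor = 6.0/4 = 1.5
Missing side = 3 × 1.5
= 4.5

4.5


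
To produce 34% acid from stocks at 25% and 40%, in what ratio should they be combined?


Let x parts of 25% mix with y parts of 40%.
25x + 40y = 34(x + y)
25x + 40y = 34x + 34y
x(25 - 34) = y(34 - 40)
x/y = (40 - 34)/(34 - 25) = 6/9
Simplify: 2:3
= 2:3

2:3


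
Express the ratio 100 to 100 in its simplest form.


GCD(100, 100) = 100
100/100 : 100/100
= 1:1

1:1


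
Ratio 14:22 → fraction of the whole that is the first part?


Total parts = 14 + 22 = 36
First part: 14/36 = 7/18
= 7/18

7/18


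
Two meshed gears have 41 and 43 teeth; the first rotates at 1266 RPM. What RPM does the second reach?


Gear ratio = 41:43 = 41:43
RPM_B = RPM_A × (teeth_A / teeth_B)
= 1266 × (41/43)
= 1207.1 RPM

1207.1 RPM


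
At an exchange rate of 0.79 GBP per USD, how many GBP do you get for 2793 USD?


Amount × rate = 2793 × 0.79
= 2206.47 GBP

2206.47 GBP


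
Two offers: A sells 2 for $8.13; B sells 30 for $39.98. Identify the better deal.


Deal A: $8.13/2 = $4.0650/unit
Deal B: $39.98/30 = $1.3327/unit
B is cheaper per unit
= Deal B

Deal B


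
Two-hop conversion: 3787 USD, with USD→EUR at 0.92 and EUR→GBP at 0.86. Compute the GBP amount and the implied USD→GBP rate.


Step 1: 3787 USD × 0.92 = 3484.04 EUR
Step 2: 3484.04 EUR × 0.86 = 2996.27 GBP
Implied rate USD→GBP = 0.92 × 0.86 = 0.7912
= 2996.27 GBP; implied rate 0.7912 GBP/USD

2996.27 GBP; implied rate 0.7912 GBP/USD


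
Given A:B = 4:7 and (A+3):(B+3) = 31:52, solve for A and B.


Let A = 4k, B = 7k.
(4k + 3) / (7k + 3) = 31/52
Cross-multiply: 52(4k + 3) = 31(7k + 3)
208k + 156 = 217k + 93
208k - 217k = 93 - 156
-9k = -63
k = -63/-9 = 7
A = 4×7 = 28, B = 7×7 = 49
= A = 28, B = 49

A = 28, B = 49


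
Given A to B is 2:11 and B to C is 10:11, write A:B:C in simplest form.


Match B: multiply A:B by 10 → 20:110
Multiply B:C by 11 → 110:121
Combined: 20:110:121
GCD = 1
= 20:110:121

20:110:121


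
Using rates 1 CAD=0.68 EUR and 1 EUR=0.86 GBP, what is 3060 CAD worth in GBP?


Step 1: 3060 CAD × 0.68 = 2080.80 EUR
Step 2: 2080.80 EUR × 0.86 = 1789.49 GBP
Implied rate CAD→GBP = 0.68 × 0.86 = 0.5848
= 1789.49 GBP

1789.49 GBP


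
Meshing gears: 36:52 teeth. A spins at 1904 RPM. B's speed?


Gear ratio = 36:52 = 9:13
RPM_B = RPM_A × (teeth_A / teeth_B)
= 1904 × (36/52)
= 1318.2 RPM

1318.2 RPM


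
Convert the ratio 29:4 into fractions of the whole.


Total parts = 29 + 4 = 33
First part: 29/33 = 29/33
Second part: 4/33 = 4/33
= 29/33 and 4/33

29/33 and 4/33


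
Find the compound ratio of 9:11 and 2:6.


Compound ratio = (9×2) : (11×6)
= 18:66
GCD = 6
= 3:11

3:11


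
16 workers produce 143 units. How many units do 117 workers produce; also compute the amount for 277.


Direct proportion: y/x = constant
k = 143/16 = 8.9375
y at x=117: k × 117 = 143 × 117 / 16 = 16731/16 ≈ 1045.69
y at x=277: k × 277 = 143 × 277 / 16 = 39611/16 ≈ 2475.69
= 1045.69 and 2475.69

1045.69 and 2475.69


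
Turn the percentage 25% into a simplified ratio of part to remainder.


25% means 25 parts out of 100; remainder = 75
Part : remainder = 25:75
GCD = 25
= 1:3

1:3


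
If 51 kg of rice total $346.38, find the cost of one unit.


Unit rate = total / quantity
= 346.38 / 51
= $6.79 per unit

$6.79 per unit


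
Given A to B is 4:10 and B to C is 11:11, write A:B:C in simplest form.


Match B: multiply A:B by 11 → 44:110
Multiply B:C by 10 → 110:110
Combined: 44:110:110
GCD = 22
= 2:5:5

2:5:5


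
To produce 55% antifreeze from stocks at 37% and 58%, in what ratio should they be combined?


Let x parts of 37% mix with y parts of 58%.
37x + 58y = 55(x + y)
37x + 58y = 55x + 55y
x(37 - 55) = y(55 - 58)
x/y = (58 - 55)/(55 - 37) = 3/18
Simplify: 1:6
= 1:6

1:6


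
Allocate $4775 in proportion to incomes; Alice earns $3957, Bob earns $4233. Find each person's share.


Total income = 3957 + 4233 = $8190
Alice: $4775 × 3957/8190 = $2307.04
Bob: $4775 × 4233/8190 = $2467.96
= Alice: $2307.04, Bob: $2467.96

Alice: $2307.04, Bob: $2467.96


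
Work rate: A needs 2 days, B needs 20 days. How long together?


Rate of A = 1/2 per day
Rate of B = 1/20 per day
Combined rate = 1/2 + 1/20 = 22/40 = 0.5500 per day
Days = 1 / combined rate = 40/22
≈ 1.82 days

1.82 days


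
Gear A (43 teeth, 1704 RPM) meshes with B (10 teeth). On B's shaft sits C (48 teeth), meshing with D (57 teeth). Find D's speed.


Stage 1: RPM_B = RPM_A × t_A/t_B = 1704 × 43/10 = 73272/10 = 7327.20
B and C share a shaft → RPM_C = RPM_B
Stage 2: RPM_D = RPM_C × t_C/t_D = RPM_A × (t_A×t_C)/(t_B×t_D)
Overall ratio = (43×48)/(10×57) = 2064/570
RPM_D = 1704 × 2064/570 = 3517056/570
≈ 6170.27 RPM

6170.27 RPM


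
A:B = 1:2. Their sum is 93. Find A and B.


Let A = 1k, B = 2k.
1k + 2k = 93
3k = 93 → k = 93/3 = 31
A = 1×31 = 31, B = 2×31 = 62
= A = 31, B = 62

A = 31, B = 62


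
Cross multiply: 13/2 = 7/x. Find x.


Cross multiply: 13 × x = 2 × 7
13x = 14
x = 14 / 13
= 1.08

1.08


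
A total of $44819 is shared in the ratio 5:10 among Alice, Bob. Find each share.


Total parts = 5 + 10 = 15
Alice: 44819 × 5/15 = 14939.67
Bob: 44819 × 10/15 = 29879.33
= Alice: $14939.67, Bob: $29879.33

Alice: $14939.67, Bob: $29879.33


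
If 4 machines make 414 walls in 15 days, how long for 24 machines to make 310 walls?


Days ∝ work / workers, so d₂ = d₁ × (m₁/m₂) × (w₂/w₁)
Workers factor (inverse): 4/24 ≈ 0.1667
Work factor (direct): 310/414 ≈ 0.7488
d₂ = 15 × 4/24 × 310/414 = (15 × 4 × 310) / (24 × 414) = 18600/9936
≈ 1.87 days

1.87 days


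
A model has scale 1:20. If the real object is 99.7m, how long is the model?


Model size = real / scale
= 99.7 / 20
= 4.9850 m

4.9850 m


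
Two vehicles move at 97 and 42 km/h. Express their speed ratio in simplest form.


Ratio = 97:42
GCD = 1
Simplified = 97:42
Time ratio (same distance) = 42:97
Speed ratio = 97:42

97:42


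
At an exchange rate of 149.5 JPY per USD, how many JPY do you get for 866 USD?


Amount × rate = 866 × 149.5
= 129467.00 JPY

129467.00 JPY


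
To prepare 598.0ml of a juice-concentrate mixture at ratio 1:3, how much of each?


Total parts = 1 + 3 = 4
juice: 598.0 × 1/4 = 149.5ml
concentrate: 598.0 × 3/4 = 448.5ml
= 149.5ml and 448.5ml

149.5ml and 448.5ml


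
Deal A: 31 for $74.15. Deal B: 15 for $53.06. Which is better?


Deal A: $74.15/31 = $2.3919/unit
Deal B: $53.06/15 = $3.5373/unit
A is cheaper per unit
= Deal A

Deal A


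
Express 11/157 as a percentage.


Percentage = (part / whole) × 100
= (11 / 157) × 100
≈ 7.01%

7.01%


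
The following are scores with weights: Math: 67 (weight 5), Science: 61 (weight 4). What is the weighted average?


Numerator = 67×5 + 61×4
= 335 + 244
= 579
Total weight = 9
Weighted avg = 579/9
= 64.33

64.33


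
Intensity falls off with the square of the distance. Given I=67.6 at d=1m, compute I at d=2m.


I₁d₁² = I₂d₂²
I₂ = I₁ × (d₁/d₂)²
= 67.6 × (1/2)²
= 67.6 × 1/4
= 67.6/4
= 16.9000

16.9000


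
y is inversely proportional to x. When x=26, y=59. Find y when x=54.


Inverse proportion: x × y = constant
k = 26 × 59 = 1534
y₂ = k / 54 = 1534 / 54
= 28.41

28.41


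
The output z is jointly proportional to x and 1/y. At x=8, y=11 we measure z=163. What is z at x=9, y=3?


z = k·x/y
Solve for k using the known point: k = z·y/x = 163×11/8 = 1793/8 = 224.1250
Now evaluate at x=9, y=3:
z = k × 9 / 3 = (1793 × 9) / (8 × 3) = 16137/24
= 672.3750

672.3750


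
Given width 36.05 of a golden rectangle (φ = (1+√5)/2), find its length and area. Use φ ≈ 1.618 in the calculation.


φ = (1 + √5) / 2 ≈ 1.618
Length = width × φ = 36.05 × 1.618 = 58.3289
≈ 58.33
Area = width × length = 36.05 × 58.3289 = 2102.756845 ≈ 2102.76
= Length: 58.33, Area: 2102.76

Length: 58.33, Area: 2102.76


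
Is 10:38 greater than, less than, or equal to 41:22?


10/38 = 0.2632
41/22 = 1.8636
0.2632 < 1.8636, so 10:38 is less
= less than

less than


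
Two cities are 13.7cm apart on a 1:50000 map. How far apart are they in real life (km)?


Real distance = map distance × scale
= 13.7cm × 50000
= 685000 cm = 6850.0 m
= 6.850 km

6.850 km


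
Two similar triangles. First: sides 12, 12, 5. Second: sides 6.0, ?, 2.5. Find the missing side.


Scale factor = 6.0/12 = 0.5
Missing side = 12 × 0.5
= 6.0

6.0


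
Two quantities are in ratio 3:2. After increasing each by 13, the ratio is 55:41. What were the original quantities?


Let A = 3k, B = 2k.
(3k + 13) / (2k + 13) = 55/41
Cross-multiply: 41(3k + 13) = 55(2k + 13)
123k + 533 = 110k + 715
123k - 110k = 715 - 533
13k = 182
k = 182/13 = 14
A = 3×14 = 42, B = 2×14 = 28
= A = 42, B = 28

A = 42, B = 28


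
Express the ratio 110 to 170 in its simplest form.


GCD(110, 170) = 10
110/10 : 170/10
= 11:17

11:17


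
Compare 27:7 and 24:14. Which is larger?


27/7 = 3.8571
24/14 = 1.7143
3.8571 > 1.7143, so 27:7 is greater
= 27:7

27:7


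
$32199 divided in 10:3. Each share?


Total parts = 10 + 3 = 13
Part 1: 32199 × 10/13 = 24768.46
Part 2: 32199 × 3/13 = 7430.54
= Part 1: $24768.46, Part 2: $7430.54

Part 1: $24768.46, Part 2: $7430.54


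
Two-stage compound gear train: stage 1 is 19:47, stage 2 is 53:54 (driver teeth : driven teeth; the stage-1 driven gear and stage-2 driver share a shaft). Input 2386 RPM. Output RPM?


Stage 1: RPM_B = RPM_A × t_A/t_B = 2386 × 19/47 = 45334/47 ≈ 964.55
B and C share a shaft → RPM_C = RPM_B
Stage 2: RPM_D = RPM_C × t_C/t_D = RPM_A × (t_A×t_C)/(t_B×t_D)
Overall ratio = (19×53)/(47×54) = 1007/2538
RPM_D = 2386 × 1007/2538 = 2402702/2538
≈ 946.69 RPM

946.69 RPM


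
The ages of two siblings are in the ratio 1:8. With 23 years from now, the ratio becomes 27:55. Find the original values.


Let A = 1k, B = 8k.
(1k + 23) / (8k + 23) = 27/55
Cross-multiply: 55(1k + 23) = 27(8k + 23)
55k + 1265 = 216k + 621
55k - 216k = 621 - 1265
-161k = -644
k = -644/-161 = 4
A = 1×4 = 4, B = 8×4 = 32
= A = 4, B = 32

A = 4, B = 32


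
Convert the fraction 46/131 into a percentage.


Percentage = (part / whole) × 100
= (46 / 131) × 100
≈ 35.11%

35.11%


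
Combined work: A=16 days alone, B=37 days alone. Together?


Rate of A = 1/16 per day
Rate of B = 1/37 per day
Combined rate = 1/16 + 1/37 = 53/592 ≈ 0.0895 per day
Days = 1 / combined rate = 592/53
≈ 11.17 days

11.17 days


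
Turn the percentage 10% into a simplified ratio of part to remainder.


10% means 10 parts out of 100; remainder = 90
Part : remainder = 10:90
GCD = 10
= 1:9

1:9


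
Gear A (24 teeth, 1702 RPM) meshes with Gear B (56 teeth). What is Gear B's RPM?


Gear ratio = 24:56 = 3:7
RPM_B = RPM_A × (teeth_A / teeth_B)
= 1702 × (24/56)
= 729.4 RPM

729.4 RPM


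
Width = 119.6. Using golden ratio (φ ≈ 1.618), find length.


φ = (1 + √5) / 2 ≈ 1.618
Length = width × φ = 119.6 × 1.618 = 193.5128
≈ 193.51

193.51


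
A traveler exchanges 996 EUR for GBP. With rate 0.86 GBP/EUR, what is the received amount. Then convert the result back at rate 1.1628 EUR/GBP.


Amount × rate = 996 × 0.86 = 856.56 GBP
Round-trip: 856.56 × 1.1628 = 996.01 EUR
= 856.56 GBP, then 996.01 EUR

856.56 GBP, then 996.01 EUR


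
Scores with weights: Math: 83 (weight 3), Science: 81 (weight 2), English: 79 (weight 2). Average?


Numerator = 83×3 + 81×2 + 79×2
= 249 + 162 + 158
= 569
Total weight = 7
Weighted avg = 569/7
= 81.29

81.29


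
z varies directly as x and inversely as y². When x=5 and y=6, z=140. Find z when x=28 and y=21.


z = k·x/y²
Solve for k using the known point: k = z·y²/x = 140×36/5 = 5040/5 = 1008.0000
Now evaluate at x=28, y=21:
z = k × 28 / 441 = (5040 × 28) / (5 × 441) = 141120/2205
= 64.0000

64.0000


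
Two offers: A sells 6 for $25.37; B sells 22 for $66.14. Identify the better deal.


Deal A: $25.37/6 = $4.2283/unit
Deal B: $66.14/22 = $3.0064/unit
B is cheaper per unit
= Deal B

Deal B


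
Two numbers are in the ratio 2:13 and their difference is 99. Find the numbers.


Let A = 2k, B = 13k.
13k - 2k = 99
11k = 99 → k = 99/11 = 9
A = 2×9 = 18, B = 13×9 = 117
= A = 18, B = 117

A = 18, B = 117


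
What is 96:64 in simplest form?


GCD(96, 64) = 32
96/32 : 64/32
= 3:2

3:2


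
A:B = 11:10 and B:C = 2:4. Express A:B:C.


Match B: multiply A:B by 2 → 22:20
Multiply B:C by 10 → 20:40
Combined: 22:20:40
GCD = 2
= 11:10:20

11:10:20


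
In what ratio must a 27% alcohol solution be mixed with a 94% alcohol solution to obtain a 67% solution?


Let x parts of 27% mix with y parts of 94%.
27x + 94y = 67(x + y)
27x + 94y = 67x + 67y
x(27 - 67) = y(67 - 94)
x/y = (94 - 67)/(67 - 27) = 27/40
Simplify: 27:40
= 27:40

27:40


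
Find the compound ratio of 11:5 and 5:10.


Compound ratio = (11×5) : (5×10)
= 55:50
GCD = 5
= 11:10

11:10


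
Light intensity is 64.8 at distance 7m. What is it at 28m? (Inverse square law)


I₁d₁² = I₂d₂²
I₂ = I₁ × (d₁/d₂)²
= 64.8 × (7/28)²
= 64.8 × 49/784
= 3175.2/784
= 4.0500

4.0500


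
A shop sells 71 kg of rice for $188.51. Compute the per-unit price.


Unit rate = total / quantity
= 188.51 / 71
= $2.66 per unit

$2.66 per unit


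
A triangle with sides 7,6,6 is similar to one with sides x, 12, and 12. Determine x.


Scale factor = 12/6 = 2
Missing side = 7 × 2
= 14.0

14.0


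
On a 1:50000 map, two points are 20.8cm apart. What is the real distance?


Real distance = map distance × scale
= 20.8cm × 50000
= 1040000 cm = 10400.0 m
= 10.400 km

10.400 km


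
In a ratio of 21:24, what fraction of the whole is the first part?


Total parts = 21 + 24 = 45
First part: 21/45 = 7/15
= 7/15

7/15


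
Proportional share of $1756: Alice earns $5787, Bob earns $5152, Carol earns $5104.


Total income = 5787 + 5152 + 5104 = $16043
Alice: $1756 × 5787/16043 = $633.42
Bob: $1756 × 5152/16043 = $563.92
Carol: $1756 × 5104/16043 = $558.66
= Alice: $633.42, Bob: $563.92, Carol: $558.66

Alice: $633.42, Bob: $563.92, Carol: $558.66


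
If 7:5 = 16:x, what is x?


Cross multiply: 7 × x = 5 × 16
7x = 80
x = 80 / 7
= 11.43

11.43


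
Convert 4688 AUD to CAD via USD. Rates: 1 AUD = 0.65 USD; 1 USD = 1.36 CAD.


Step 1: 4688 AUD × 0.65 = 3047.20 USD
Step 2: 3047.20 USD × 1.36 = 4144.19 CAD
Implied rate AUD→CAD = 0.65 × 1.36 = 0.8840
= 4144.19 CAD

4144.19 CAD


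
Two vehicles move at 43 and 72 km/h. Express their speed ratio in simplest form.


Ratio = 43:72
GCD = 1
Simplified = 43:72
Time ratio (same distance) = 72:43
Speed ratio = 43:72

43:72


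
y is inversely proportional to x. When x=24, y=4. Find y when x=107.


Inverse proportion: x × y = constant
k = 24 × 4 = 96
y₂ = k / 107 = 96 / 107
= 0.90

0.90


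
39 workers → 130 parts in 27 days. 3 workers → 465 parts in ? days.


Days ∝ work / workers, so d₂ = d₁ × (m₁/m₂) × (w₂/w₁)
Workers factor (inverse): 39/3 = 13.0000
Work factor (direct): 465/130 ≈ 3.5769
d₂ = 27 × 39/3 × 465/130 = (27 × 39 × 465) / (3 × 130) = 489645/390
= 1255.50 days

1255.50 days


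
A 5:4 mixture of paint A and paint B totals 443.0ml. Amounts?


Total parts = 5 + 4 = 9
paint A: 443.0 × 5/9 = 246.1ml
paint B: 443.0 × 4/9 = 196.9ml
= 246.1ml and 196.9ml

246.1ml and 196.9ml


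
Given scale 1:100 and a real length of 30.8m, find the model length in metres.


Model size = real / scale
= 30.8 / 100
= 0.3080 m

0.3080 m


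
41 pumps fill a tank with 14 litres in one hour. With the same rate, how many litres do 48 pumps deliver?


Direct proportion: y/x = constant
k = 14/41 ≈ 0.3415
y₂ = k × 48 = 14 × 48 / 41 = 672/41
≈ 16.39

16.39


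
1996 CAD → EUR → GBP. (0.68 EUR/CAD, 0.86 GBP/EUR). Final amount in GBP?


Step 1: 1996 CAD × 0.68 = 1357.28 EUR
Step 2: 1357.28 EUR × 0.86 = 1167.26 GBP
Implied rate CAD→GBP = 0.68 × 0.86 = 0.5848
= 1167.26 GBP

1167.26 GBP


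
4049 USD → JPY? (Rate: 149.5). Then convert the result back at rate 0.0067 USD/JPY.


Amount × rate = 4049 × 149.5 = 605325.50 JPY
Round-trip: 605325.50 × 0.0067 = 4055.68 USD
= 605325.50 JPY, then 4055.68 USD

605325.50 JPY, then 4055.68 USD


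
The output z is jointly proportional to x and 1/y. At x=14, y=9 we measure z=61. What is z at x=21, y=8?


z = k·x/y
Solve for k using the known point: k = z·y/x = 61×9/14 = 549/14 ≈ 39.2143
Now evaluate at x=21, y=8:
z = k × 21 / 8 = (549 × 21) / (14 × 8) = 11529/112
= 102.9375

102.9375


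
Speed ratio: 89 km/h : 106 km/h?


Ratio = 89:106
GCD = 1
Simplified = 89:106
Time ratio (same distance) = 106:89
Speed ratio = 89:106

89:106


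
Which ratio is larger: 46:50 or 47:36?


46/50 = 0.9200
47/36 = 1.3056
0.9200 < 1.3056, so 46:50 is less
= 47:36

47:36


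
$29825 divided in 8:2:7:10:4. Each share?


Total parts = 8 + 2 + 7 + 10 + 4 = 31
Part 1: 29825 × 8/31 = 7696.77
Part 2: 29825 × 2/31 = 1924.19
Part 3: 29825 × 7/31 = 6734.68
Part 4: 29825 × 10/31 = 9620.97
Part 5: 29825 × 4/31 = 3848.39
= Part 1: $7696.77, Part 2: $1924.19, Part 3: $6734.68, Part 4: $9620.97, Part 5: $3848.39

Part 1: $7696.77, Part 2: $1924.19, Part 3: $6734.68, Part 4: $9620.97, Part 5: $3848.39


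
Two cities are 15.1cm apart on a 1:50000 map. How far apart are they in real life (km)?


Real distance = map distance × scale
= 15.1cm × 50000
= 755000 cm = 7550.0 m
= 7.550 km

7.550 km


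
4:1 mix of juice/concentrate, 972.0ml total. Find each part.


Total parts = 4 + 1 = 5
juice: 972.0 × 4/5 = 777.6ml
concentrate: 972.0 × 1/5 = 194.4ml
= 777.6ml and 194.4ml

777.6ml and 194.4ml


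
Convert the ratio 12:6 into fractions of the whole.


Total parts = 12 + 6 = 18
First part: 12/18 = 2/3
Second part: 6/18 = 1/3
= 2/3 and 1/3

2/3 and 1/3


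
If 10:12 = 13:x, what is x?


Cross multiply: 10 × x = 12 × 13
10x = 156
x = 156 / 10
= 15.60

15.60


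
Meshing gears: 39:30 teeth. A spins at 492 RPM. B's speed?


Gear ratio = 39:30 = 13:10
RPM_B = RPM_A × (teeth_A / teeth_B)
= 492 × (39/30)
= 639.6 RPM

639.6 RPM


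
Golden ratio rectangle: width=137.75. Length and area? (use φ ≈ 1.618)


φ = (1 + √5) / 2 ≈ 1.618
Length = width × φ = 137.75 × 1.618 = 222.8795
≈ 222.88
Area = width × length = 137.75 × 222.8795 = 30701.651125 ≈ 30701.65
= Length: 222.88, Area: 30701.65

Length: 222.88, Area: 30701.65


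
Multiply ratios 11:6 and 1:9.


Compound ratio = (11×1) : (6×9)
= 11:54
GCD = 1
= 11:54

11:54


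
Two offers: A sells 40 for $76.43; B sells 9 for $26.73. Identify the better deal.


Deal A: $76.43/40 = $1.9108/unit
Deal B: $26.73/9 = $2.9700/unit
A is cheaper per unit
= Deal A

Deal A


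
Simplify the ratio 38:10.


GCD(38, 10) = 2
38/2 : 10/2
= 19:5

19:5


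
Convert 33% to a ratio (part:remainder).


33% means 33 parts out of 100; remainder = 67
Part : remainder = 33:67
GCD = 1
= 33:67

33:67


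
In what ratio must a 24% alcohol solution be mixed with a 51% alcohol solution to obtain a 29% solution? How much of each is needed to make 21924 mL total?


Let x parts of 24% mix with y parts of 51%.
24x + 51y = 29(x + y)
24x + 51y = 29x + 29y
x(24 - 29) = y(29 - 51)
x/y = (51 - 29)/(29 - 24) = 22/5
Simplify: 22:5
Total parts = 27; one part = 21924/27 = 812.00 mL
24% solution: 22×812.00 = 17864.00 mL
51% solution: 5×812.00 = 4060.00 mL
= ratio 22:5; 17864.00 mL and 4060.00 mL

ratio 22:5; 17864.00 mL and 4060.00 mL


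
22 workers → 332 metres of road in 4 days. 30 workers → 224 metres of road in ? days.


Days ∝ work / workers, so d₂ = d₁ × (m₁/m₂) × (w₂/w₁)
Workers factor (inverse): 22/30 ≈ 0.7333
Work factor (direct): 224/332 ≈ 0.6747
d₂ = 4 × 22/30 × 224/332 = (4 × 22 × 224) / (30 × 332) = 19712/9960
≈ 1.98 days

1.98 days


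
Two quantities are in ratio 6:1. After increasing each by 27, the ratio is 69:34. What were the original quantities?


Let A = 6k, B = 1k.
(6k + 27) / (1k + 27) = 69/34
Cross-multiply: 34(6k + 27) = 69(1k + 27)
204k + 918 = 69k + 1863
204k - 69k = 1863 - 918
135k = 945
k = 945/135 = 7
A = 6×7 = 42, B = 1×7 = 7
= A = 42, B = 7

A = 42, B = 7


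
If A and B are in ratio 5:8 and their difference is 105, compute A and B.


Let A = 5k, B = 8k.
8k - 5k = 105
3k = 105 → k = 105/3 = 35
A = 5×35 = 175, B = 8×35 = 280
= A = 175, B = 280

A = 175, B = 280


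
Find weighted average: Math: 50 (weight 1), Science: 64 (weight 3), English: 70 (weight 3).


Numerator = 50×1 + 64×3 + 70×3
= 50 + 192 + 210
= 452
Total weight = 7
Weighted avg = 452/7
= 64.57

64.57


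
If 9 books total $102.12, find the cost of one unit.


Unit rate = total / quantity
= 102.12 / 9
= $11.35 per unit

$11.35 per unit


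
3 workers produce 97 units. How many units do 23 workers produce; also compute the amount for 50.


Direct proportion: y/x = constant
k = 97/3 ≈ 32.3333
y at x=23: k × 23 = 97 × 23 / 3 = 2231/3 ≈ 743.67
y at x=50: k × 50 = 97 × 50 / 3 = 4850/3 ≈ 1616.67
= 743.67 and 1616.67

743.67 and 1616.67


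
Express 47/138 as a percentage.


Percentage = (part / whole) × 100
= (47 / 138) × 100
≈ 34.06%

34.06%


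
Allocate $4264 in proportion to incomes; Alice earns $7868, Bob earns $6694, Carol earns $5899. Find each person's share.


Total income = 7868 + 6694 + 5899 = $20461
Alice: $4264 × 7868/20461 = $1639.66
Bob: $4264 × 6694/20461 = $1395.01
Carol: $4264 × 5899/20461 = $1229.33
= Alice: $1639.66, Bob: $1395.01, Carol: $1229.33

Alice: $1639.66, Bob: $1395.01, Carol: $1229.33


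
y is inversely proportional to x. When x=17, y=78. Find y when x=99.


Inverse proportion: x × y = constant
k = 17 × 78 = 1326
y₂ = k / 99 = 1326 / 99
= 13.39

13.39


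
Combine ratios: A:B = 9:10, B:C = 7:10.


Match B: multiply A:B by 7 → 63:70
Multiply B:C by 10 → 70:100
Combined: 63:70:100
GCD = 1
= 63:70:100

63:70:100


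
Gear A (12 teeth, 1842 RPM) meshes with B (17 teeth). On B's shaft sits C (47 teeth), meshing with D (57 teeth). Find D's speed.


Stage 1: RPM_B = RPM_A × t_A/t_B = 1842 × 12/17 = 22104/17 ≈ 1300.24
B and C share a shaft → RPM_C = RPM_B
Stage 2: RPM_D = RPM_C × t_C/t_D = RPM_A × (t_A×t_C)/(t_B×t_D)
Overall ratio = (12×47)/(17×57) = 564/969
RPM_D = 1842 × 564/969 = 1038888/969
≈ 1072.12 RPM

1072.12 RPM


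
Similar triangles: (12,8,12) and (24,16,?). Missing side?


Scale factor = 24/12 = 2
Missing side = 12 × 2
= 24.0

24.0


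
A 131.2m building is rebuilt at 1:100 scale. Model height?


Model size = real / scale
= 131.2 / 100
= 1.3120 m

1.3120 m


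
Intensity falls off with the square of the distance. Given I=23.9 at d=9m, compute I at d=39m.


I₁d₁² = I₂d₂²
I₂ = I₁ × (d₁/d₂)²
= 23.9 × (9/39)²
= 23.9 × 81/1521
= 1935.9/1521
≈ 1.2728

1.2728


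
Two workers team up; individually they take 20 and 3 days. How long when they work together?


Rate of A = 1/20 per day
Rate of B = 1/3 per day
Combined rate = 1/20 + 1/3 = 23/60 ≈ 0.3833 per day
Days = 1 / combined rate = 60/23
≈ 2.61 days

2.61 days


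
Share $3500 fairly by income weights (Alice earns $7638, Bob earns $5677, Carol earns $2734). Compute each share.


Total income = 7638 + 5677 + 2734 = $16049
Alice: $3500 × 7638/16049 = $1665.71
Bob: $3500 × 5677/16049 = $1238.05
Carol: $3500 × 2734/16049 = $596.24
= Alice: $1665.71, Bob: $1238.05, Carol: $596.24

Alice: $1665.71, Bob: $1238.05, Carol: $596.24


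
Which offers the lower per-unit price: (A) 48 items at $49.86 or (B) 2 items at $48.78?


Deal A: $49.86/48 = $1.0388/unit
Deal B: $48.78/2 = $24.3900/unit
A is cheaper per unit
= Deal A

Deal A


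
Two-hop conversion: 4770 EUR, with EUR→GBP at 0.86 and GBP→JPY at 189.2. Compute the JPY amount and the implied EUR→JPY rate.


Step 1: 4770 EUR × 0.86 = 4102.20 GBP
Step 2: 4102.20 GBP × 189.2 = 776136.24 JPY
Implied rate EUR→JPY = 0.86 × 189.2 = 162.7120
= 776136.24 JPY; implied rate 162.7120 JPY/EUR

776136.24 JPY; implied rate 162.7120 JPY/EUR


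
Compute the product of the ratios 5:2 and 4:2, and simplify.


Compound ratio = (5×4) : (2×2)
= 20:4
GCD = 4
= 5:1

5:1


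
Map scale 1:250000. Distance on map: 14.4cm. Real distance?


Real distance = map distance × scale
= 14.4cm × 250000
= 3600000 cm = 36000.0 m
= 36.000 km

36.000 km


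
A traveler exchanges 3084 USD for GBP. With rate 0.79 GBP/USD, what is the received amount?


Amount × rate = 3084 × 0.79
= 2436.36 GBP

2436.36 GBP


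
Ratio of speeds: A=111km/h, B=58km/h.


Ratio = 111:58
GCD = 1
Simplified = 111:58
Time ratio (same distance) = 58:111
Speed ratio = 111:58

111:58


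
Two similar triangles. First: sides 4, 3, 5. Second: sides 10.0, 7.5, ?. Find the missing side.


Scale factor = 10.0/4 = 2.5
Missing side = 5 × 2.5
= 12.5

12.5


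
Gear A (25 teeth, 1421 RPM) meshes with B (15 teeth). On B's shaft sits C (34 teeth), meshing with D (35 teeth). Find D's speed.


Stage 1: RPM_B = RPM_A × t_A/t_B = 1421 × 25/15 = 35525/15 ≈ 2368.33
B and C share a shaft → RPM_C = RPM_B
Stage 2: RPM_D = RPM_C × t_C/t_D = RPM_A × (t_A×t_C)/(t_B×t_D)
Overall ratio = (25×34)/(15×35) = 850/525
RPM_D = 1421 × 850/525 = 1207850/525
≈ 2300.67 RPM

2300.67 RPM
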